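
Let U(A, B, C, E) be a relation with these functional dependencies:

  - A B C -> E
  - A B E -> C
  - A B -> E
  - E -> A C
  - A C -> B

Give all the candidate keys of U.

{E}⁺: E→AC adds A, C; AC→B adds B → {A, B, C, E}.
{A, B}⁺: AB→E adds E; E→AC adds C → {A, B, C, E}. Minimal: {B}⁺ = {B}; {A}⁺ = {A} — none reach the full schema.
{A, C}⁺: AC→B adds B; ABC→E adds E → {A, B, C, E}. Minimal: {C}⁺ = {C}; {A}⁺ = {A} — none reach the full schema.
Any other superkey contains one of these as a subset, so there are no further candidate keys.

{E}; {A, B}; {A, C}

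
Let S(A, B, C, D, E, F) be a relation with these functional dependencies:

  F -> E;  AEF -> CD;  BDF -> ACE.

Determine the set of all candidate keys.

Attributes B, F never appear on any right-hand side, so every candidate key must contain {B, F}.
{B, F}⁺ = {B, E, F}, which is not all of the schema, so we must add further attributes.
{A, B, F}⁺: F→E adds E; AEF→CD adds C, D → {A, B, C, D, E, F}. Minimal: {B, F}⁺ = {B, E, F}; {A, F}⁺ = {A, C, D, E, F}; {A, B}⁺ = {A, B} — none reach the full schema.
{B, D, F}⁺: F→E adds E; BDF→ACE adds A, C → {A, B, C, D, E, F}. Minimal: {D, F}⁺ = {D, E, F}; {B, F}⁺ = {B, E, F}; {B, D}⁺ = {B, D} — none reach the full schema.
Any other superkey contains one of these as a subset, so there are no further candidate keys.

{A, B, F}, {B, D, F}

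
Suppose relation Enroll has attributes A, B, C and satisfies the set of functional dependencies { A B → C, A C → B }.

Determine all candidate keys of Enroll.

Attribute A never appears on the right-hand side of any dependency, so A must belong to every candidate key.
{A}⁺ = {A}, which is not all of the schema, so we must add further attributes.
{A, B}⁺: AB→C adds C → {A, B, C}. Minimal: {B}⁺ = {B}; {A}⁺ = {A} — none reach the full schema.
{A, C}⁺: AC→B adds B → {A, B, C}. Minimal: {C}⁺ = {C}; {A}⁺ = {A} — none reach the full schema.

AB, AC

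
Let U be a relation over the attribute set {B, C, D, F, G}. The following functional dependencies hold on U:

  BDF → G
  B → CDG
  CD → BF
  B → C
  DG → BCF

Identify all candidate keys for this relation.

B; CD; DG

{B}⁺: B→CDG adds C, D, G; CD→BF adds F → {B, C, D, F, G}.
{C, D}⁺: CD→BF adds B, F; BDF→G adds G → {B, C, D, F, G}. Minimal: {D}⁺ = {D}; {C}⁺ = {C} — none reach the full schema.
{D, G}⁺: DG→BCF adds B, C, F → {B, C, D, F, G}. Minimal: {G}⁺ = {G}; {D}⁺ = {D} — none reach the full schema.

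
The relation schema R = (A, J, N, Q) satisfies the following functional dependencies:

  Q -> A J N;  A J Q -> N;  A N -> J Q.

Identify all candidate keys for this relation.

{Q}⁺: Q→AJN adds A, J, N → {A, J, N, Q}.
{A, N}⁺: AN→JQ adds J, Q → {A, J, N, Q}. Minimal: {N}⁺ = {N}; {A}⁺ = {A} — none reach the full schema.
Any other superkey contains one of these as a subset, so there are no further candidate keys.

Q, AN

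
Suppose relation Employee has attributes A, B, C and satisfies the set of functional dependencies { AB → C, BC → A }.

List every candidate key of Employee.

Attribute B never appears on the right-hand side of any dependency, so B must belong to every candidate key.
{B}⁺ = {B}, which is not all of the schema, so we must add further attributes.
{A, B}⁺: AB→C adds C → {A, B, C}. Minimal: {B}⁺ = {B}; {A}⁺ = {A} — none reach the full schema.
{B, C}⁺: BC→A adds A → {A, B, C}. Minimal: {C}⁺ = {C}; {B}⁺ = {B} — none reach the full schema.
Any other superkey contains one of these as a subset, so there are no further candidate keys.

{A, B}, {B, C}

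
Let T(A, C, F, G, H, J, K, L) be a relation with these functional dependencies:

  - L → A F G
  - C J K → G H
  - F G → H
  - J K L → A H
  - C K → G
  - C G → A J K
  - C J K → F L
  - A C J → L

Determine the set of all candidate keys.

Attribute C never appears on the right-hand side of any dependency, so C must belong to every candidate key.
{C}⁺ = {C}, which is not all of the schema, so we must add further attributes.
{C, G}⁺: CG→AJK adds A, J, K; CJK→FL adds F, L; CJK→GH adds H → {A, C, F, G, H, J, K, L}. Minimal: {G}⁺ = {G}; {C}⁺ = {C} — none reach the full schema.
{C, K}⁺: CK→G adds G; CG→AJK adds A, J; CJK→FL adds F, L; CJK→GH adds H → {A, C, F, G, H, J, K, L}. Minimal: {K}⁺ = {K}; {C}⁺ = {C} — none reach the full schema.
{C, L}⁺: L→AFG adds A, F, G; FG→H adds H; CG→AJK adds J, K → {A, C, F, G, H, J, K, L}. Minimal: {L}⁺ = {A, F, G, H, L}; {C}⁺ = {C} — none reach the full schema.
{A, C, J}⁺: ACJ→L adds L; L→AFG adds F, G; FG→H adds H; CG→AJK adds K → {A, C, F, G, H, J, K, L}. Minimal: {C, J}⁺ = {C, J}; {A, J}⁺ = {A, J}; {A, C}⁺ = {A, C} — none reach the full schema.
Any other superkey contains one of these as a subset, so there are no further candidate keys.

CG, CK, CL, ACJ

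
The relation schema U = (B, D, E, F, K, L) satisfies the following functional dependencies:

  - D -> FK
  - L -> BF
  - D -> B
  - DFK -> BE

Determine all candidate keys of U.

Attributes D, L never appear on any right-hand side, so every candidate key must contain {D, L}.
{D, L}⁺ = {B, D, E, F, K, L}, which is all of the schema, so {D, L} is the only candidate key.

(D, L)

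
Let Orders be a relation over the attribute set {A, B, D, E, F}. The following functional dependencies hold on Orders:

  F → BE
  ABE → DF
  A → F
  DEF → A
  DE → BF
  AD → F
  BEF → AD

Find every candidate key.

{A}⁺: A→F adds F; F→BE adds B, E; ABE→DF adds D → {A, B, D, E, F}.
{F}⁺: F→BE adds B, E; BEF→AD adds A, D → {A, B, D, E, F}.
{D, E}⁺: DE→BF adds B, F; BEF→AD adds A → {A, B, D, E, F}. Minimal: {E}⁺ = {E}; {D}⁺ = {D} — none reach the full schema.
Any other superkey contains one of these as a subset, so there are no further candidate keys.

{A}, {F}, {D, E}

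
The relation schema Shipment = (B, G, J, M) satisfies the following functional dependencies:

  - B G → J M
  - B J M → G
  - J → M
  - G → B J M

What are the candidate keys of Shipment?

{G}⁺: G→BJM adds B, J, M → {B, G, J, M}.
{B, J}⁺: J→M adds M; BJM→G adds G → {B, G, J, M}.

G, BJ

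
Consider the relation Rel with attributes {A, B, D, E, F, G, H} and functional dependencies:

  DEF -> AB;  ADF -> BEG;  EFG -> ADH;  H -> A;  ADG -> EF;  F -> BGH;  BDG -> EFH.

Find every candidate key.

{D, F}⁺: F→BGH adds B, G, H; BDG→EFH adds E; DEF→AB adds A → {A, B, D, E, F, G, H}. Minimal: {F}⁺ = {A, B, F, G, H}; {D}⁺ = {D} — none reach the full schema.
{E, F}⁺: F→BGH adds B, G, H; EFG→ADH adds A, D → {A, B, D, E, F, G, H}. Minimal: {F}⁺ = {A, B, F, G, H}; {E}⁺ = {E} — none reach the full schema.
{A, D, G}⁺: ADG→EF adds E, F; F→BGH adds B, H → {A, B, D, E, F, G, H}. Minimal: {D, G}⁺ = {D, G}; {A, G}⁺ = {A, G}; {A, D}⁺ = {A, D} — none reach the full schema.
{B, D, G}⁺: BDG→EFH adds E, F, H; DEF→AB adds A → {A, B, D, E, F, G, H}. Minimal: {D, G}⁺ = {D, G}; {B, G}⁺ = {B, G}; {B, D}⁺ = {B, D} — none reach the full schema.
{D, G, H}⁺: H→A adds A; ADG→EF adds E, F; F→BGH adds B → {A, B, D, E, F, G, H}. Minimal: {G, H}⁺ = {A, G, H}; {D, H}⁺ = {A, D, H}; {D, G}⁺ = {D, G} — none reach the full schema.

{D, F}, {E, F}, {A, D, G}, {B, D, G}, {D, G, H}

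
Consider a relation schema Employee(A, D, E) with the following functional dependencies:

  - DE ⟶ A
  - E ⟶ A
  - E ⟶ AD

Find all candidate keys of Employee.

(E)

Attribute E never appears on the right-hand side of any dependency, so E must belong to every candidate key.
{E}⁺ = {A, D, E}, which is all of the schema, so {E} is the only candidate key.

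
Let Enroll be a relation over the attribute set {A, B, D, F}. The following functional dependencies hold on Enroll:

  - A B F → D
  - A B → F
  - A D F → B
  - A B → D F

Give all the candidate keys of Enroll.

{A, B}, {A, D, F}

Attribute A never appears on the right-hand side of any dependency, so A must belong to every candidate key.
{A}⁺ = {A}, which is not all of the schema, so we must add further attributes.
{A, B}⁺: AB→F adds F; AB→DF adds D → {A, B, D, F}. Minimal: {B}⁺ = {B}; {A}⁺ = {A} — none reach the full schema.
{A, D, F}⁺: ADF→B adds B → {A, B, D, F}. Minimal: {D, F}⁺ = {D, F}; {A, F}⁺ = {A, F}; {A, D}⁺ = {A, D} — none reach the full schema.
Any other superkey contains one of these as a subset, so there are no further candidate keys.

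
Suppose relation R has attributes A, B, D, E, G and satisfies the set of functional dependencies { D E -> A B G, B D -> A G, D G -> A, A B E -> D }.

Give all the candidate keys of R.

Attribute E never appears on the right-hand side of any dependency, so E must belong to every candidate key.
{E}⁺ = {E}, which is not all of the schema, so we must add further attributes.
{D, E}⁺: DE→ABG adds A, B, G → {A, B, D, E, G}. Minimal: {E}⁺ = {E}; {D}⁺ = {D} — none reach the full schema.
{A, B, E}⁺: ABE→D adds D; DE→ABG adds G → {A, B, D, E, G}. Minimal: {B, E}⁺ = {B, E}; {A, E}⁺ = {A, E}; {A, B}⁺ = {A, B} — none reach the full schema.

(D, E), (A, B, E)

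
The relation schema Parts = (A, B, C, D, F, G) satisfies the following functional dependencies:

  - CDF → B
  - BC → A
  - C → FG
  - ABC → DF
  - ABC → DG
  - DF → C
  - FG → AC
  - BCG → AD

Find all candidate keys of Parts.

BC; CD; DF; BFG

{B, C}⁺: BC→A adds A; C→FG adds F, G; ABC→DF adds D → {A, B, C, D, F, G}. Minimal: {C}⁺ = {A, C, F, G}; {B}⁺ = {B} — none reach the full schema.
{C, D}⁺: C→FG adds F, G; FG→AC adds A; CDF→B adds B → {A, B, C, D, F, G}. Minimal: {D}⁺ = {D}; {C}⁺ = {A, C, F, G} — none reach the full schema.
{D, F}⁺: DF→C adds C; CDF→B adds B; BC→A adds A; C→FG adds G → {A, B, C, D, F, G}. Minimal: {F}⁺ = {F}; {D}⁺ = {D} — none reach the full schema.
{B, F, G}⁺: FG→AC adds A, C; BCG→AD adds D → {A, B, C, D, F, G}. Minimal: {F, G}⁺ = {A, C, F, G}; {B, G}⁺ = {B, G}; {B, F}⁺ = {B, F} — none reach the full schema.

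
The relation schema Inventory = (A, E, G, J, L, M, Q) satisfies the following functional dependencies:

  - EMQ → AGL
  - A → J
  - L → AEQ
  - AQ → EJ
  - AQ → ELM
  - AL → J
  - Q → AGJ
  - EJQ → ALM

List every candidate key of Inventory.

{L}, {Q}

{L}⁺: L→AEQ adds A, E, Q; AQ→EJ adds J; AQ→ELM adds M; Q→AGJ adds G → {A, E, G, J, L, M, Q}.
{Q}⁺: Q→AGJ adds A, G, J; AQ→EJ adds E; AQ→ELM adds L, M → {A, E, G, J, L, M, Q}.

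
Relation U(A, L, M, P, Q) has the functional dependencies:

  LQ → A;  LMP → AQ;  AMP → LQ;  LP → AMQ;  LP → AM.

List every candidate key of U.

(L, P), (A, M, P)

Attribute P never appears on the right-hand side of any dependency, so P must belong to every candidate key.
{P}⁺ = {P}, which is not all of the schema, so we must add further attributes.
{L, P}⁺: LP→AMQ adds A, M, Q → {A, L, M, P, Q}.
{A, M, P}⁺: AMP→LQ adds L, Q → {A, L, M, P, Q}.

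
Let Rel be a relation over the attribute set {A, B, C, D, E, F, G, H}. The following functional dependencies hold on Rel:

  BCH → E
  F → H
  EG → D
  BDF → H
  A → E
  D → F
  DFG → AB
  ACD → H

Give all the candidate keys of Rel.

{A, C, G}; {C, D, G}; {C, E, G}; {B, C, F, G}; {B, C, G, H}

Attributes C, G never appear on any right-hand side, so every candidate key must contain {C, G}.
{C, G}⁺ = {C, G}, which is not all of the schema, so we must add further attributes.
{A, C, G}⁺: A→E adds E; EG→D adds D; D→F adds F; DFG→AB adds B; ACD→H adds H → {A, B, C, D, E, F, G, H}.
{C, D, G}⁺: D→F adds F; DFG→AB adds A, B; ACD→H adds H; BCH→E adds E → {A, B, C, D, E, F, G, H}.
{C, E, G}⁺: EG→D adds D; D→F adds F; DFG→AB adds A, B; ACD→H adds H → {A, B, C, D, E, F, G, H}.
{B, C, F, G}⁺: F→H adds H; BCH→E adds E; EG→D adds D; DFG→AB adds A → {A, B, C, D, E, F, G, H}.
{B, C, G, H}⁺: BCH→E adds E; EG→D adds D; D→F adds F; DFG→AB adds A → {A, B, C, D, E, F, G, H}.
Any other superkey contains one of these as a subset, so there are no further candidate keys.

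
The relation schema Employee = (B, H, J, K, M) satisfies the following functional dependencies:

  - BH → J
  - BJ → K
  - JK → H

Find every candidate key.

{B, H, M}⁺: BH→J adds J; BJ→K adds K → {B, H, J, K, M}. Minimal: {H, M}⁺ = {H, M}; {B, M}⁺ = {B, M}; {B, H}⁺ = {B, H, J, K} — none reach the full schema.
{B, J, M}⁺: BJ→K adds K; JK→H adds H → {B, H, J, K, M}. Minimal: {J, M}⁺ = {J, M}; {B, M}⁺ = {B, M}; {B, J}⁺ = {B, H, J, K} — none reach the full schema.

BHM; BJM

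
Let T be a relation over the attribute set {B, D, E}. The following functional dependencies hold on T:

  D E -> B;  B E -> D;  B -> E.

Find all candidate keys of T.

{B}; {D, E}

{B}⁺: B→E adds E; BE→D adds D → {B, D, E}.
{D, E}⁺: DE→B adds B → {B, D, E}.
Any other superkey contains one of these as a subset, so there are no further candidate keys.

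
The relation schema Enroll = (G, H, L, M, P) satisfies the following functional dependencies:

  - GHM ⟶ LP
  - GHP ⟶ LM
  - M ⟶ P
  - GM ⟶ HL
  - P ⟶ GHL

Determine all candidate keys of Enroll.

{M}⁺: M→P adds P; P→GHL adds G, H, L → {G, H, L, M, P}.
{P}⁺: P→GHL adds G, H, L; GHP→LM adds M → {G, H, L, M, P}.

{M}, {P}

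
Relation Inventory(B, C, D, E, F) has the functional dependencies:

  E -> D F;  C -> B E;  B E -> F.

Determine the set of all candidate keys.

C

Attribute C never appears on the right-hand side of any dependency, so C must belong to every candidate key.
{C}⁺ = {B, C, D, E, F}, which is all of the schema, so {C} is the only candidate key.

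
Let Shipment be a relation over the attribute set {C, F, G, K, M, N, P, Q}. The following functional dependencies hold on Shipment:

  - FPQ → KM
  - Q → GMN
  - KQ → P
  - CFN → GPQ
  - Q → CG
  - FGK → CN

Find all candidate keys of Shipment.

Attribute F never appears on the right-hand side of any dependency, so F must belong to every candidate key.
{F}⁺ = {F}, which is not all of the schema, so we must add further attributes.
{F, Q}⁺: Q→GMN adds G, M, N; Q→CG adds C; CFN→GPQ adds P; FPQ→KM adds K → {C, F, G, K, M, N, P, Q}. Minimal: {Q}⁺ = {C, G, M, N, Q}; {F}⁺ = {F} — none reach the full schema.
{C, F, N}⁺: CFN→GPQ adds G, P, Q; FPQ→KM adds K, M → {C, F, G, K, M, N, P, Q}. Minimal: {F, N}⁺ = {F, N}; {C, N}⁺ = {C, N}; {C, F}⁺ = {C, F} — none reach the full schema.
{F, G, K}⁺: FGK→CN adds C, N; CFN→GPQ adds P, Q; FPQ→KM adds M → {C, F, G, K, M, N, P, Q}. Minimal: {G, K}⁺ = {G, K}; {F, K}⁺ = {F, K}; {F, G}⁺ = {F, G} — none reach the full schema.

{F, Q}, {C, F, N}, {F, G, K}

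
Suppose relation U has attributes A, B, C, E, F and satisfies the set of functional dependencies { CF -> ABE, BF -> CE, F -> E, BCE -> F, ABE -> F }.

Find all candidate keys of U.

{B, F}⁺: BF→CE adds C, E; CF→ABE adds A → {A, B, C, E, F}. Minimal: {F}⁺ = {E, F}; {B}⁺ = {B} — none reach the full schema.
{C, F}⁺: CF→ABE adds A, B, E → {A, B, C, E, F}. Minimal: {F}⁺ = {E, F}; {C}⁺ = {C} — none reach the full schema.
{A, B, E}⁺: ABE→F adds F; BF→CE adds C → {A, B, C, E, F}. Minimal: {B, E}⁺ = {B, E}; {A, E}⁺ = {A, E}; {A, B}⁺ = {A, B} — none reach the full schema.
{B, C, E}⁺: BCE→F adds F; CF→ABE adds A → {A, B, C, E, F}. Minimal: {C, E}⁺ = {C, E}; {B, E}⁺ = {B, E}; {B, C}⁺ = {B, C} — none reach the full schema.
Any other superkey contains one of these as a subset, so there are no further candidate keys.

(B, F); (C, F); (A, B, E); (B, C, E)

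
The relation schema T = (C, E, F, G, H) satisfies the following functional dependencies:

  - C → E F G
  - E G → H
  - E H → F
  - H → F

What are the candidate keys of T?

{C}

{C}⁺: C→EFG adds E, F, G; EG→H adds H → {C, E, F, G, H}.
No other minimal superkey exists.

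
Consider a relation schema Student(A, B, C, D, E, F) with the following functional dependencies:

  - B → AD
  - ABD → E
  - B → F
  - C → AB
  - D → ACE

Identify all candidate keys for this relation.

{B}⁺: B→AD adds A, D; ABD→E adds E; B→F adds F; D→ACE adds C → {A, B, C, D, E, F}.
{C}⁺: C→AB adds A, B; B→AD adds D; ABD→E adds E; B→F adds F → {A, B, C, D, E, F}.
{D}⁺: D→ACE adds A, C, E; C→AB adds B; B→F adds F → {A, B, C, D, E, F}.

(B); (C); (D)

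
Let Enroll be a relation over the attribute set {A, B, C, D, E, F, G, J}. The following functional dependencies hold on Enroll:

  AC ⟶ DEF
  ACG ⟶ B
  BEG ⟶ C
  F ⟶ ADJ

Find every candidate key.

(A, C, G); (C, F, G); (A, B, E, G); (B, E, F, G)

Attribute G never appears on the right-hand side of any dependency, so G must belong to every candidate key.
{G}⁺ = {G}, which is not all of the schema, so we must add further attributes.
{A, C, G}⁺: AC→DEF adds D, E, F; ACG→B adds B; F→ADJ adds J → {A, B, C, D, E, F, G, J}. Minimal: {C, G}⁺ = {C, G}; {A, G}⁺ = {A, G}; {A, C}⁺ = {A, C, D, E, F, J} — none reach the full schema.
{C, F, G}⁺: F→ADJ adds A, D, J; AC→DEF adds E; ACG→B adds B → {A, B, C, D, E, F, G, J}. Minimal: {F, G}⁺ = {A, D, F, G, J}; {C, G}⁺ = {C, G}; {C, F}⁺ = {A, C, D, E, F, J} — none reach the full schema.
{A, B, E, G}⁺: BEG→C adds C; AC→DEF adds D, F; F→ADJ adds J → {A, B, C, D, E, F, G, J}. Minimal: {B, E, G}⁺ = {B, C, E, G}; {A, E, G}⁺ = {A, E, G}; {A, B, G}⁺ = {A, B, G}; … — none reach the full schema.
{B, E, F, G}⁺: BEG→C adds C; F→ADJ adds A, D, J → {A, B, C, D, E, F, G, J}. Minimal: {E, F, G}⁺ = {A, D, E, F, G, J}; {B, F, G}⁺ = {A, B, D, F, G, J}; {B, E, G}⁺ = {B, C, E, G}; … — none reach the full schema.
Any other superkey contains one of these as a subset, so there are no further candidate keys.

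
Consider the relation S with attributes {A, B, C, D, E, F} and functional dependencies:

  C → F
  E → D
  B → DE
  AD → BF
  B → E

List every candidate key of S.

(A, B, C), (A, C, D), (A, C, E)

{A, B, C}⁺: C→F adds F; B→DE adds D, E → {A, B, C, D, E, F}. Minimal: {B, C}⁺ = {B, C, D, E, F}; {A, C}⁺ = {A, C, F}; {A, B}⁺ = {A, B, D, E, F} — none reach the full schema.
{A, C, D}⁺: C→F adds F; AD→BF adds B; B→E adds E → {A, B, C, D, E, F}. Minimal: {C, D}⁺ = {C, D, F}; {A, D}⁺ = {A, B, D, E, F}; {A, C}⁺ = {A, C, F} — none reach the full schema.
{A, C, E}⁺: C→F adds F; E→D adds D; AD→BF adds B → {A, B, C, D, E, F}. Minimal: {C, E}⁺ = {C, D, E, F}; {A, E}⁺ = {A, B, D, E, F}; {A, C}⁺ = {A, C, F} — none reach the full schema.
Any other superkey contains one of these as a subset, so there are no further candidate keys.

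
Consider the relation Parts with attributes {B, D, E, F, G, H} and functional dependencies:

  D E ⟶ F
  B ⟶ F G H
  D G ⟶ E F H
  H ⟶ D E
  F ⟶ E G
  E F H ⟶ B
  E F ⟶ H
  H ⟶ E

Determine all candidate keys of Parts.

{B}⁺: B→FGH adds F, G, H; H→DE adds D, E → {B, D, E, F, G, H}.
{F}⁺: F→EG adds E, G; EF→H adds H; H→DE adds D; EFH→B adds B → {B, D, E, F, G, H}.
{H}⁺: H→DE adds D, E; DE→F adds F; F→EG adds G; EFH→B adds B → {B, D, E, F, G, H}.
{D, E}⁺: DE→F adds F; F→EG adds G; EF→H adds H; EFH→B adds B → {B, D, E, F, G, H}. Minimal: {E}⁺ = {E}; {D}⁺ = {D} — none reach the full schema.
{D, G}⁺: DG→EFH adds E, F, H; EFH→B adds B → {B, D, E, F, G, H}. Minimal: {G}⁺ = {G}; {D}⁺ = {D} — none reach the full schema.
Any other superkey contains one of these as a subset, so there are no further candidate keys.

(B), (F), (H), (D, E), (D, G)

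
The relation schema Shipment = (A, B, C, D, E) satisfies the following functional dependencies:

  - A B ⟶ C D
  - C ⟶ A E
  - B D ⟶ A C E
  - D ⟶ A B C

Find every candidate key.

{D}⁺: D→ABC adds A, B, C; C→AE adds E → {A, B, C, D, E}.
{A, B}⁺: AB→CD adds C, D; C→AE adds E → {A, B, C, D, E}.
{B, C}⁺: C→AE adds A, E; AB→CD adds D → {A, B, C, D, E}.
Any other superkey contains one of these as a subset, so there are no further candidate keys.

{D}; {A, B}; {B, C}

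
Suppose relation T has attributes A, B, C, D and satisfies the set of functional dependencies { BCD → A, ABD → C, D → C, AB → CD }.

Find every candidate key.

AB, BD

Attribute B never appears on the right-hand side of any dependency, so B must belong to every candidate key.
{B}⁺ = {B}, which is not all of the schema, so we must add further attributes.
{A, B}⁺: AB→CD adds C, D → {A, B, C, D}.
{B, D}⁺: D→C adds C; BCD→A adds A → {A, B, C, D}.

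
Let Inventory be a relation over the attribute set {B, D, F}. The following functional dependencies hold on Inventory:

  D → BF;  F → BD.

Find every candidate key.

D, F

{D}⁺: D→BF adds B, F → {B, D, F}.
{F}⁺: F→BD adds B, D → {B, D, F}.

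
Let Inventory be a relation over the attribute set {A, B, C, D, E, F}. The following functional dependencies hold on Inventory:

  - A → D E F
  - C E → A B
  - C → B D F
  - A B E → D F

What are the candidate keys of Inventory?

(A, C); (C, E)

Attribute C never appears on the right-hand side of any dependency, so C must belong to every candidate key.
{C}⁺ = {B, C, D, F}, which is not all of the schema, so we must add further attributes.
{A, C}⁺: A→DEF adds D, E, F; CE→AB adds B → {A, B, C, D, E, F}. Minimal: {C}⁺ = {B, C, D, F}; {A}⁺ = {A, D, E, F} — none reach the full schema.
{C, E}⁺: CE→AB adds A, B; C→BDF adds D, F → {A, B, C, D, E, F}. Minimal: {E}⁺ = {E}; {C}⁺ = {B, C, D, F} — none reach the full schema.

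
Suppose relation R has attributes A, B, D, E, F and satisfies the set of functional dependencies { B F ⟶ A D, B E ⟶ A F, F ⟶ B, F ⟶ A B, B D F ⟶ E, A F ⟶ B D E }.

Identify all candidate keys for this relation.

{F}; {B, E}

{F}⁺: F→B adds B; F→AB adds A; AF→BDE adds D, E → {A, B, D, E, F}.
{B, E}⁺: BE→AF adds A, F; AF→BDE adds D → {A, B, D, E, F}. Minimal: {E}⁺ = {E}; {B}⁺ = {B} — none reach the full schema.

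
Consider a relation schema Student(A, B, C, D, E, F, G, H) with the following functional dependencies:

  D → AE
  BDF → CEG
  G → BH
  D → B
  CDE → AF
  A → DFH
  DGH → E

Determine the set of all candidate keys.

{A}⁺: A→DFH adds D, F, H; D→AE adds E; D→B adds B; BDF→CEG adds C, G → {A, B, C, D, E, F, G, H}.
{D}⁺: D→AE adds A, E; D→B adds B; A→DFH adds F, H; BDF→CEG adds C, G → {A, B, C, D, E, F, G, H}.

{A}, {D}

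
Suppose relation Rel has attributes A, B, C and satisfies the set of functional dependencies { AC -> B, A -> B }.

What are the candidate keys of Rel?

(A, C)

Attributes A, C never appear on any right-hand side, so every candidate key must contain {A, C}.
{A, C}⁺ = {A, B, C}, which is all of the schema, so {A, C} is the only candidate key.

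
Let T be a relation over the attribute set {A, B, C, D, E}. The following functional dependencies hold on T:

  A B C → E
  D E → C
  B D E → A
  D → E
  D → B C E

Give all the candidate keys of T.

{D}⁺: D→E adds E; D→BCE adds B, C; BDE→A adds A → {A, B, C, D, E}.
No other minimal superkey exists.

{D}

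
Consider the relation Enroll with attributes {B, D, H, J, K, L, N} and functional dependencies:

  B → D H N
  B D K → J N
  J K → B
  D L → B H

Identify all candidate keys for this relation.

{B, K, L}, {D, K, L}, {J, K, L}

Attributes K, L never appear on any right-hand side, so every candidate key must contain {K, L}.
{K, L}⁺ = {K, L}, which is not all of the schema, so we must add further attributes.
{B, K, L}⁺: B→DHN adds D, H, N; BDK→JN adds J → {B, D, H, J, K, L, N}. Minimal: {K, L}⁺ = {K, L}; {B, L}⁺ = {B, D, H, L, N}; {B, K}⁺ = {B, D, H, J, K, N} — none reach the full schema.
{D, K, L}⁺: DL→BH adds B, H; B→DHN adds N; BDK→JN adds J → {B, D, H, J, K, L, N}. Minimal: {K, L}⁺ = {K, L}; {D, L}⁺ = {B, D, H, L, N}; {D, K}⁺ = {D, K} — none reach the full schema.
{J, K, L}⁺: JK→B adds B; B→DHN adds D, H, N → {B, D, H, J, K, L, N}. Minimal: {K, L}⁺ = {K, L}; {J, L}⁺ = {J, L}; {J, K}⁺ = {B, D, H, J, K, N} — none reach the full schema.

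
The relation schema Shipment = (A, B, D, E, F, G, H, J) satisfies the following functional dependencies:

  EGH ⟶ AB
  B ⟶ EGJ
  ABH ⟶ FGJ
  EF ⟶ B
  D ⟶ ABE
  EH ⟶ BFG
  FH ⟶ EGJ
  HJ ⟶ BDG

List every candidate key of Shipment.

(B, H), (D, H), (E, H), (F, H), (H, J)

Attribute H never appears on the right-hand side of any dependency, so H must belong to every candidate key.
{H}⁺ = {H}, which is not all of the schema, so we must add further attributes.
{B, H}⁺: B→EGJ adds E, G, J; EH→BFG adds F; HJ→BDG adds D; EGH→AB adds A → {A, B, D, E, F, G, H, J}.
{D, H}⁺: D→ABE adds A, B, E; EH→BFG adds F, G; FH→EGJ adds J → {A, B, D, E, F, G, H, J}.
{E, H}⁺: EH→BFG adds B, F, G; FH→EGJ adds J; HJ→BDG adds D; EGH→AB adds A → {A, B, D, E, F, G, H, J}.
{F, H}⁺: FH→EGJ adds E, G, J; HJ→BDG adds B, D; EGH→AB adds A → {A, B, D, E, F, G, H, J}.
{H, J}⁺: HJ→BDG adds B, D, G; B→EGJ adds E; D→ABE adds A; EH→BFG adds F → {A, B, D, E, F, G, H, J}.
Any other superkey contains one of these as a subset, so there are no further candidate keys.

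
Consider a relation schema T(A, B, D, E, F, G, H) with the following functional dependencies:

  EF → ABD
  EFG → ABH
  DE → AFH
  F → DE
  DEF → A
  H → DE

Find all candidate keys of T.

Attribute G never appears on the right-hand side of any dependency, so G must belong to every candidate key.
{G}⁺ = {G}, which is not all of the schema, so we must add further attributes.
{F, G}⁺: F→DE adds D, E; DEF→A adds A; EF→ABD adds B; EFG→ABH adds H → {A, B, D, E, F, G, H}. Minimal: {G}⁺ = {G}; {F}⁺ = {A, B, D, E, F, H} — none reach the full schema.
{G, H}⁺: H→DE adds D, E; DE→AFH adds A, F; EF→ABD adds B → {A, B, D, E, F, G, H}. Minimal: {H}⁺ = {A, B, D, E, F, H}; {G}⁺ = {G} — none reach the full schema.
{D, E, G}⁺: DE→AFH adds A, F, H; EF→ABD adds B → {A, B, D, E, F, G, H}. Minimal: {E, G}⁺ = {E, G}; {D, G}⁺ = {D, G}; {D, E}⁺ = {A, B, D, E, F, H} — none reach the full schema.

(F, G); (G, H); (D, E, G)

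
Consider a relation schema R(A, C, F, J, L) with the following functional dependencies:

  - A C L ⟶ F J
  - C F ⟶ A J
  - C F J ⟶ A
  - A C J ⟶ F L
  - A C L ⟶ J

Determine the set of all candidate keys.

CF, ACJ, ACL

Attribute C never appears on the right-hand side of any dependency, so C must belong to every candidate key.
{C}⁺ = {C}, which is not all of the schema, so we must add further attributes.
{C, F}⁺: CF→AJ adds A, J; ACJ→FL adds L → {A, C, F, J, L}. Minimal: {F}⁺ = {F}; {C}⁺ = {C} — none reach the full schema.
{A, C, J}⁺: ACJ→FL adds F, L → {A, C, F, J, L}. Minimal: {C, J}⁺ = {C, J}; {A, J}⁺ = {A, J}; {A, C}⁺ = {A, C} — none reach the full schema.
{A, C, L}⁺: ACL→FJ adds F, J → {A, C, F, J, L}. Minimal: {C, L}⁺ = {C, L}; {A, L}⁺ = {A, L}; {A, C}⁺ = {A, C} — none reach the full schema.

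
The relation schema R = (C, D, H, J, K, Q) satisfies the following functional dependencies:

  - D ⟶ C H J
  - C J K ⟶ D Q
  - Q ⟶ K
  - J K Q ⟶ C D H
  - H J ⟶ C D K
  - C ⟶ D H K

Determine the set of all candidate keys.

{C}; {D}; {H, J}; {J, Q}

{C}⁺: C→DHK adds D, H, K; D→CHJ adds J; CJK→DQ adds Q → {C, D, H, J, K, Q}.
{D}⁺: D→CHJ adds C, H, J; HJ→CDK adds K; CJK→DQ adds Q → {C, D, H, J, K, Q}.
{H, J}⁺: HJ→CDK adds C, D, K; CJK→DQ adds Q → {C, D, H, J, K, Q}. Minimal: {J}⁺ = {J}; {H}⁺ = {H} — none reach the full schema.
{J, Q}⁺: Q→K adds K; JKQ→CDH adds C, D, H → {C, D, H, J, K, Q}. Minimal: {Q}⁺ = {K, Q}; {J}⁺ = {J} — none reach the full schema.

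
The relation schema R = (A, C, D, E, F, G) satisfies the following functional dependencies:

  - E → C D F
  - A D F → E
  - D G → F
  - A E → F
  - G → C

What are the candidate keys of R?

Attributes A, G never appear on any right-hand side, so every candidate key must contain {A, G}.
{A, G}⁺ = {A, C, G}, which is not all of the schema, so we must add further attributes.
{A, D, G}⁺: DG→F adds F; G→C adds C; ADF→E adds E → {A, C, D, E, F, G}. Minimal: {D, G}⁺ = {C, D, F, G}; {A, G}⁺ = {A, C, G}; {A, D}⁺ = {A, D} — none reach the full schema.
{A, E, G}⁺: E→CDF adds C, D, F → {A, C, D, E, F, G}. Minimal: {E, G}⁺ = {C, D, E, F, G}; {A, G}⁺ = {A, C, G}; {A, E}⁺ = {A, C, D, E, F} — none reach the full schema.

{A, D, G}, {A, E, G}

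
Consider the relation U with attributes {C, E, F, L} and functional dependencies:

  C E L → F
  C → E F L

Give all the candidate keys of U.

(C)

{C}⁺: C→EFL adds E, F, L → {C, E, F, L}.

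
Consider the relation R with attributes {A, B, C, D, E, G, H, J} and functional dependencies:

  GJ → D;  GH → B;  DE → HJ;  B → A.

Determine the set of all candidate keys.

{C, D, E, G}, {C, E, G, J}

Attributes C, E, G never appear on any right-hand side, so every candidate key must contain {C, E, G}.
{C, E, G}⁺ = {C, E, G}, which is not all of the schema, so we must add further attributes.
{C, D, E, G}⁺: DE→HJ adds H, J; GH→B adds B; B→A adds A → {A, B, C, D, E, G, H, J}. Minimal: {D, E, G}⁺ = {A, B, D, E, G, H, J}; {C, E, G}⁺ = {C, E, G}; {C, D, G}⁺ = {C, D, G}; … — none reach the full schema.
{C, E, G, J}⁺: GJ→D adds D; DE→HJ adds H; GH→B adds B; B→A adds A → {A, B, C, D, E, G, H, J}. Minimal: {E, G, J}⁺ = {A, B, D, E, G, H, J}; {C, G, J}⁺ = {C, D, G, J}; {C, E, J}⁺ = {C, E, J}; … — none reach the full schema.
Any other superkey contains one of these as a subset, so there are no further candidate keys.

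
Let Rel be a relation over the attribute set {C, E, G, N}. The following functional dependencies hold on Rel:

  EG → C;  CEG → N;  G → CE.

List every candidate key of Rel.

Attribute G never appears on the right-hand side of any dependency, so G must belong to every candidate key.
{G}⁺ = {C, E, G, N}, which is all of the schema, so {G} is the only candidate key.

{G}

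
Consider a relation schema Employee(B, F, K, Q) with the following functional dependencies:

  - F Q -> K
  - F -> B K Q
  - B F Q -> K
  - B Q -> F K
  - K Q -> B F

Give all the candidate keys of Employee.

(F), (B, Q), (K, Q)

{F}⁺: F→BKQ adds B, K, Q → {B, F, K, Q}.
{B, Q}⁺: BQ→FK adds F, K → {B, F, K, Q}. Minimal: {Q}⁺ = {Q}; {B}⁺ = {B} — none reach the full schema.
{K, Q}⁺: KQ→BF adds B, F → {B, F, K, Q}. Minimal: {Q}⁺ = {Q}; {K}⁺ = {K} — none reach the full schema.
Any other superkey contains one of these as a subset, so there are no further candidate keys.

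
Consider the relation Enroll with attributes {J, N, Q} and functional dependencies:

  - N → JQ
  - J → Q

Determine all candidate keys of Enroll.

Attribute N never appears on the right-hand side of any dependency, so N must belong to every candidate key.
{N}⁺ = {J, N, Q}, which is all of the schema, so {N} is the only candidate key.

N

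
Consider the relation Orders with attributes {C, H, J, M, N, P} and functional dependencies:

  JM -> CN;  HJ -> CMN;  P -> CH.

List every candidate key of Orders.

Attributes J, P never appear on any right-hand side, so every candidate key must contain {J, P}.
{J, P}⁺ = {C, H, J, M, N, P}, which is all of the schema, so {J, P} is the only candidate key.

{J, P}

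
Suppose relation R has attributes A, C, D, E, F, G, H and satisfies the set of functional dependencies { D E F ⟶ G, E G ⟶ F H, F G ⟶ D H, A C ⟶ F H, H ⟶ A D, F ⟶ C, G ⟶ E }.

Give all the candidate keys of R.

{G}⁺: G→E adds E; EG→FH adds F, H; FG→DH adds D; H→AD adds A; F→C adds C → {A, C, D, E, F, G, H}.
{A, C, E}⁺: AC→FH adds F, H; H→AD adds D; DEF→G adds G → {A, C, D, E, F, G, H}.
{A, E, F}⁺: F→C adds C; AC→FH adds H; H→AD adds D; DEF→G adds G → {A, C, D, E, F, G, H}.
{C, E, H}⁺: H→AD adds A, D; AC→FH adds F; DEF→G adds G → {A, C, D, E, F, G, H}.
{D, E, F}⁺: DEF→G adds G; EG→FH adds H; H→AD adds A; F→C adds C → {A, C, D, E, F, G, H}.
{E, F, H}⁺: H→AD adds A, D; F→C adds C; DEF→G adds G → {A, C, D, E, F, G, H}.
Any other superkey contains one of these as a subset, so there are no further candidate keys.

{G}; {A, C, E}; {A, E, F}; {C, E, H}; {D, E, F}; {E, F, H}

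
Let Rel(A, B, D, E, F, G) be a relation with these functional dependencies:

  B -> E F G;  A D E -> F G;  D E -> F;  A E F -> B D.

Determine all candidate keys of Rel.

Attribute A never appears on the right-hand side of any dependency, so A must belong to every candidate key.
{A}⁺ = {A}, which is not all of the schema, so we must add further attributes.
{A, B}⁺: B→EFG adds E, F, G; AEF→BD adds D → {A, B, D, E, F, G}. Minimal: {B}⁺ = {B, E, F, G}; {A}⁺ = {A} — none reach the full schema.
{A, D, E}⁺: ADE→FG adds F, G; AEF→BD adds B → {A, B, D, E, F, G}. Minimal: {D, E}⁺ = {D, E, F}; {A, E}⁺ = {A, E}; {A, D}⁺ = {A, D} — none reach the full schema.
{A, E, F}⁺: AEF→BD adds B, D; B→EFG adds G → {A, B, D, E, F, G}. Minimal: {E, F}⁺ = {E, F}; {A, F}⁺ = {A, F}; {A, E}⁺ = {A, E} — none reach the full schema.

{A, B}; {A, D, E}; {A, E, F}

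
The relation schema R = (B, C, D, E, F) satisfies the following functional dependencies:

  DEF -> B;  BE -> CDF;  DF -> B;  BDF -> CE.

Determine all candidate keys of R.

{B, E}⁺: BE→CDF adds C, D, F → {B, C, D, E, F}.
{D, F}⁺: DF→B adds B; BDF→CE adds C, E → {B, C, D, E, F}.

{B, E}, {D, F}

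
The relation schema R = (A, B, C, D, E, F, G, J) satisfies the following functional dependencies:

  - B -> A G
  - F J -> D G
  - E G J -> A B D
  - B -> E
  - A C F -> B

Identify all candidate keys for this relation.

Attributes C, F, J never appear on any right-hand side, so every candidate key must contain {C, F, J}.
{C, F, J}⁺ = {C, D, F, G, J}, which is not all of the schema, so we must add further attributes.
{A, C, F, J}⁺: FJ→DG adds D, G; ACF→B adds B; B→E adds E → {A, B, C, D, E, F, G, J}. Minimal: {C, F, J}⁺ = {C, D, F, G, J}; {A, F, J}⁺ = {A, D, F, G, J}; {A, C, J}⁺ = {A, C, J}; … — none reach the full schema.
{B, C, F, J}⁺: B→AG adds A, G; FJ→DG adds D; B→E adds E → {A, B, C, D, E, F, G, J}. Minimal: {C, F, J}⁺ = {C, D, F, G, J}; {B, F, J}⁺ = {A, B, D, E, F, G, J}; {B, C, J}⁺ = {A, B, C, D, E, G, J}; … — none reach the full schema.
{C, E, F, J}⁺: FJ→DG adds D, G; EGJ→ABD adds A, B → {A, B, C, D, E, F, G, J}. Minimal: {E, F, J}⁺ = {A, B, D, E, F, G, J}; {C, F, J}⁺ = {C, D, F, G, J}; {C, E, J}⁺ = {C, E, J}; … — none reach the full schema.
Any other superkey contains one of these as a subset, so there are no further candidate keys.

{A, C, F, J}, {B, C, F, J}, {C, E, F, J}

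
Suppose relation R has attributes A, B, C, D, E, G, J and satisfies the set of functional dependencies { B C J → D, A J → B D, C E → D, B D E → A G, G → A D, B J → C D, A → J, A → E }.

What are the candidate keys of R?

{A}⁺: A→J adds J; A→E adds E; AJ→BD adds B, D; BDE→AG adds G; BJ→CD adds C → {A, B, C, D, E, G, J}.
{G}⁺: G→AD adds A, D; A→J adds J; A→E adds E; AJ→BD adds B; BJ→CD adds C → {A, B, C, D, E, G, J}.
{B, C, E}⁺: CE→D adds D; BDE→AG adds A, G; A→J adds J → {A, B, C, D, E, G, J}.
{B, D, E}⁺: BDE→AG adds A, G; A→J adds J; BJ→CD adds C → {A, B, C, D, E, G, J}.
{B, E, J}⁺: BJ→CD adds C, D; BDE→AG adds A, G → {A, B, C, D, E, G, J}.
Any other superkey contains one of these as a subset, so there are no further candidate keys.

A; G; BCE; BDE; BEJ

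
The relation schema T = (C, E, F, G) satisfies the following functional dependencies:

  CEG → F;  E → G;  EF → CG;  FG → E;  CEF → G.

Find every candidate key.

{C, E}; {E, F}; {F, G}

{C, E}⁺: E→G adds G; CEG→F adds F → {C, E, F, G}. Minimal: {E}⁺ = {E, G}; {C}⁺ = {C} — none reach the full schema.
{E, F}⁺: E→G adds G; EF→CG adds C → {C, E, F, G}. Minimal: {F}⁺ = {F}; {E}⁺ = {E, G} — none reach the full schema.
{F, G}⁺: FG→E adds E; EF→CG adds C → {C, E, F, G}. Minimal: {G}⁺ = {G}; {F}⁺ = {F} — none reach the full schema.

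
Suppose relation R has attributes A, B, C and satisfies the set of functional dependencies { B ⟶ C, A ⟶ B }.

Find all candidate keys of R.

Attribute A never appears on the right-hand side of any dependency, so A must belong to every candidate key.
{A}⁺ = {A, B, C}, which is all of the schema, so {A} is the only candidate key.

A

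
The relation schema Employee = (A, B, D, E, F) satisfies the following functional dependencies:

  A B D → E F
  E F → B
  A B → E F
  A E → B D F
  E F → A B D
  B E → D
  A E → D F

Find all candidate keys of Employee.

{A, B}⁺: AB→EF adds E, F; AE→BDF adds D → {A, B, D, E, F}. Minimal: {B}⁺ = {B}; {A}⁺ = {A} — none reach the full schema.
{A, E}⁺: AE→BDF adds B, D, F → {A, B, D, E, F}. Minimal: {E}⁺ = {E}; {A}⁺ = {A} — none reach the full schema.
{E, F}⁺: EF→B adds B; EF→ABD adds A, D → {A, B, D, E, F}. Minimal: {F}⁺ = {F}; {E}⁺ = {E} — none reach the full schema.

{A, B}, {A, E}, {E, F}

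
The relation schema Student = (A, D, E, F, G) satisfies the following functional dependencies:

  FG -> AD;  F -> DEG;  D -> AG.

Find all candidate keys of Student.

F

Attribute F never appears on the right-hand side of any dependency, so F must belong to every candidate key.
{F}⁺ = {A, D, E, F, G}, which is all of the schema, so {F} is the only candidate key.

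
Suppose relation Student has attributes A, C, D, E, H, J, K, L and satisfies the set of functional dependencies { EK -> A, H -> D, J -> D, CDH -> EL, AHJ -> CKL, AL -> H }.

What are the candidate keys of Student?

{A, H, J}; {A, J, L}; {C, H, J, K}; {E, H, J, K}; {E, J, K, L}

Attribute J never appears on the right-hand side of any dependency, so J must belong to every candidate key.
{J}⁺ = {D, J}, which is not all of the schema, so we must add further attributes.
{A, H, J}⁺: H→D adds D; AHJ→CKL adds C, K, L; CDH→EL adds E → {A, C, D, E, H, J, K, L}. Minimal: {H, J}⁺ = {D, H, J}; {A, J}⁺ = {A, D, J}; {A, H}⁺ = {A, D, H} — none reach the full schema.
{A, J, L}⁺: J→D adds D; AL→H adds H; AHJ→CKL adds C, K; CDH→EL adds E → {A, C, D, E, H, J, K, L}. Minimal: {J, L}⁺ = {D, J, L}; {A, L}⁺ = {A, D, H, L}; {A, J}⁺ = {A, D, J} — none reach the full schema.
{C, H, J, K}⁺: H→D adds D; CDH→EL adds E, L; EK→A adds A → {A, C, D, E, H, J, K, L}. Minimal: {H, J, K}⁺ = {D, H, J, K}; {C, J, K}⁺ = {C, D, J, K}; {C, H, K}⁺ = {A, C, D, E, H, K, L}; … — none reach the full schema.
{E, H, J, K}⁺: EK→A adds A; H→D adds D; AHJ→CKL adds C, L → {A, C, D, E, H, J, K, L}. Minimal: {H, J, K}⁺ = {D, H, J, K}; {E, J, K}⁺ = {A, D, E, J, K}; {E, H, K}⁺ = {A, D, E, H, K}; … — none reach the full schema.
{E, J, K, L}⁺: EK→A adds A; J→D adds D; AL→H adds H; AHJ→CKL adds C → {A, C, D, E, H, J, K, L}. Minimal: {J, K, L}⁺ = {D, J, K, L}; {E, K, L}⁺ = {A, D, E, H, K, L}; {E, J, L}⁺ = {D, E, J, L}; … — none reach the full schema.
Any other superkey contains one of these as a subset, so there are no further candidate keys.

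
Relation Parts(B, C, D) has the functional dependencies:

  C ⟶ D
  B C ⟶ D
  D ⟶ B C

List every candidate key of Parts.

{C}, {D}

{C}⁺: C→D adds D; D→BC adds B → {B, C, D}.
{D}⁺: D→BC adds B, C → {B, C, D}.
Any other superkey contains one of these as a subset, so there are no further candidate keys.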